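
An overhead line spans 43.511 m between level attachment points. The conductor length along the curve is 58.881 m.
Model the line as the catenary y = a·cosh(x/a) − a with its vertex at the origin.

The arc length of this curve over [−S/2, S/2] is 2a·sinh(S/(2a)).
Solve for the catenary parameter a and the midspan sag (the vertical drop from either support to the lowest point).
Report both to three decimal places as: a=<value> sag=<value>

a=15.679 sag=17.676

seed: a₀ = √(S³/(24(L−S))) = √(43.511³/(24·15.370)) = 14.943628
iter 1: u=1.455838  f(a)=+1.713e+00  f'(a)=-2.527e+00  a ← 14.943628 − (+1.713e+00/-2.527e+00) = 15.621591
iter 2: u=1.392656  f(a)=+1.235e-01  f'(a)=-2.175e+00  a ← 15.621591 − (+1.235e-01/-2.175e+00) = 15.678374
iter 3: u=1.387612  f(a)=+7.519e-04  f'(a)=-2.149e+00  a ← 15.678374 − (+7.519e-04/-2.149e+00) = 15.678724
iter 4: u=1.387581  f(a)=+2.824e-08  f'(a)=-2.148e+00  a ← 15.678724 − (+2.824e-08/-2.148e+00) = 15.678724
iter 5: u=1.387581  f(a)=+7.105e-15  f'(a)=-2.148e+00  a ← 15.678724 − (+7.105e-15/-2.148e+00) = 15.678724
converged: |Δa| < 1e-12 after 5 iterations
sag = a·(cosh(S/(2a)) − 1) = 15.678724·(cosh(1.387581) − 1) = 17.676417
T_max/T_min = cosh(S/(2a)) = 2.127414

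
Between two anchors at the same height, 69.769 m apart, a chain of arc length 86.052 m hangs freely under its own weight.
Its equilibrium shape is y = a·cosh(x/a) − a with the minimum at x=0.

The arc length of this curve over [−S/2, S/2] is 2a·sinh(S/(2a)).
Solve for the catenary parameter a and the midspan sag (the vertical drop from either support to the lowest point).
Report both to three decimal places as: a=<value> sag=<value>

a=30.461 sag=22.256

seed: a₀ = √(S³/(24(L−S))) = √(69.769³/(24·16.283)) = 29.479554
iter 1: u=1.183346  f(a)=+1.179e+00  f'(a)=-1.267e+00  a ← 29.479554 − (+1.179e+00/-1.267e+00) = 30.409714
iter 2: u=1.147150  f(a)=+5.809e-02  f'(a)=-1.145e+00  a ← 30.409714 − (+5.809e-02/-1.145e+00) = 30.460441
iter 3: u=1.145240  f(a)=+1.573e-04  f'(a)=-1.139e+00  a ← 30.460441 − (+1.573e-04/-1.139e+00) = 30.460579
iter 4: u=1.145234  f(a)=+1.160e-09  f'(a)=-1.139e+00  a ← 30.460579 − (+1.160e-09/-1.139e+00) = 30.460579
iter 5: u=1.145234  f(a)=-1.421e-14  f'(a)=-1.139e+00  a ← 30.460579 − (-1.421e-14/-1.139e+00) = 30.460579
converged: |Δa| < 1e-12 after 5 iterations
sag = a·(cosh(S/(2a)) − 1) = 30.460579·(cosh(1.145234) − 1) = 22.256435
T_max/T_min = cosh(S/(2a)) = 1.730664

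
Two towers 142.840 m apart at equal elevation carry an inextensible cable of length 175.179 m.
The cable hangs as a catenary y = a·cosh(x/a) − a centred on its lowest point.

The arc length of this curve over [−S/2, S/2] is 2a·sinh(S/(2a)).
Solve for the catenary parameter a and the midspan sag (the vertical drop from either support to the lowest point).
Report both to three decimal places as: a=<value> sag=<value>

seed: a₀ = √(S³/(24(L−S))) = √(142.840³/(24·32.339)) = 61.278179
iter 1: u=1.165505  f(a)=+2.269e+00  f'(a)=-1.206e+00  a ← 61.278179 − (+2.269e+00/-1.206e+00) = 63.159504
iter 2: u=1.130788  f(a)=+1.087e-01  f'(a)=-1.093e+00  a ← 63.159504 − (+1.087e-01/-1.093e+00) = 63.258939
iter 3: u=1.129010  f(a)=+2.771e-04  f'(a)=-1.087e+00  a ← 63.258939 − (+2.771e-04/-1.087e+00) = 63.259194
iter 4: u=1.129006  f(a)=+1.812e-09  f'(a)=-1.087e+00  a ← 63.259194 − (+1.812e-09/-1.087e+00) = 63.259194
iter 5: u=1.129006  f(a)=-5.684e-14  f'(a)=-1.087e+00  a ← 63.259194 − (-5.684e-14/-1.087e+00) = 63.259194
converged: |Δa| < 1e-12 after 5 iterations
sag = a·(cosh(S/(2a)) − 1) = 63.259194·(cosh(1.129006) − 1) = 44.785455
T_max/T_min = cosh(S/(2a)) = 1.707968

a=63.259 sag=44.785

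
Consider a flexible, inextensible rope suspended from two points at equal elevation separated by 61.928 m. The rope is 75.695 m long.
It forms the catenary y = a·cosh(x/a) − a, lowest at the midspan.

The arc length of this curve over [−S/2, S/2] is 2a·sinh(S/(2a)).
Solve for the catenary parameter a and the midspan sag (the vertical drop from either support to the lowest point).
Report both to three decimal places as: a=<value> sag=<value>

a=27.662 sag=19.217

seed: a₀ = √(S³/(24(L−S))) = √(61.928³/(24·13.767)) = 26.810524
iter 1: u=1.154920  f(a)=+9.479e-01  f'(a)=-1.171e+00  a ← 26.810524 − (+9.479e-01/-1.171e+00) = 27.620201
iter 2: u=1.121064  f(a)=+4.463e-02  f'(a)=-1.063e+00  a ← 27.620201 − (+4.463e-02/-1.063e+00) = 27.662198
iter 3: u=1.119362  f(a)=+1.098e-04  f'(a)=-1.058e+00  a ← 27.662198 − (+1.098e-04/-1.058e+00) = 27.662302
iter 4: u=1.119357  f(a)=+6.680e-10  f'(a)=-1.058e+00  a ← 27.662302 − (+6.680e-10/-1.058e+00) = 27.662302
iter 5: u=1.119357  f(a)=+0.000e+00  f'(a)=-1.058e+00  a ← 27.662302 − (+0.000e+00/-1.058e+00) = 27.662302
converged: |Δa| < 1e-12 after 5 iterations
sag = a·(cosh(S/(2a)) − 1) = 27.662302·(cosh(1.119357) − 1) = 19.216651
T_max/T_min = cosh(S/(2a)) = 1.694687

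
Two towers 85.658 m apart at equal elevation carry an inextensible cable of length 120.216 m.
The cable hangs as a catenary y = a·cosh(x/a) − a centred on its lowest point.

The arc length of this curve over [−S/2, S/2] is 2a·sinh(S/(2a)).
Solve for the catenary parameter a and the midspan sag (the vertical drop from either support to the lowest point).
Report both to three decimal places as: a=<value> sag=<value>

seed: a₀ = √(S³/(24(L−S))) = √(85.658³/(24·34.558)) = 27.527830
iter 1: u=1.555844  f(a)=+4.432e+00  f'(a)=-3.174e+00  a ← 27.527830 − (+4.432e+00/-3.174e+00) = 28.924392
iter 2: u=1.480723  f(a)=+3.596e-01  f'(a)=-2.678e+00  a ← 28.924392 − (+3.596e-01/-2.678e+00) = 29.058692
iter 3: u=1.473879  f(a)=+2.829e-03  f'(a)=-2.636e+00  a ← 29.058692 − (+2.829e-03/-2.636e+00) = 29.059765
iter 4: u=1.473825  f(a)=+1.782e-07  f'(a)=-2.635e+00  a ← 29.059765 − (+1.782e-07/-2.635e+00) = 29.059765
iter 5: u=1.473825  f(a)=+0.000e+00  f'(a)=-2.635e+00  a ← 29.059765 − (+0.000e+00/-2.635e+00) = 29.059765
converged: |Δa| < 1e-12 after 5 iterations
sag = a·(cosh(S/(2a)) − 1) = 29.059765·(cosh(1.473825) − 1) = 37.704309
T_max/T_min = cosh(S/(2a)) = 2.297475

a=29.060 sag=37.704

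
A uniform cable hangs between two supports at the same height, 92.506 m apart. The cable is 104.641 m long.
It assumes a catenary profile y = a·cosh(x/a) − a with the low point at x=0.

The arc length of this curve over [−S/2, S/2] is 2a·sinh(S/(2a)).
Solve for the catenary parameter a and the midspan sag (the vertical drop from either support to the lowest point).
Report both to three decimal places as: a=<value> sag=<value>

seed: a₀ = √(S³/(24(L−S))) = √(92.506³/(24·12.135)) = 52.134996
iter 1: u=0.887178  f(a)=+4.866e-01  f'(a)=-5.032e-01  a ← 52.134996 − (+4.866e-01/-5.032e-01) = 53.102014
iter 2: u=0.871022  f(a)=+1.387e-02  f'(a)=-4.749e-01  a ← 53.102014 − (+1.387e-02/-4.749e-01) = 53.131219
iter 3: u=0.870543  f(a)=+1.200e-05  f'(a)=-4.741e-01  a ← 53.131219 − (+1.200e-05/-4.741e-01) = 53.131244
iter 4: u=0.870542  f(a)=+8.995e-12  f'(a)=-4.741e-01  a ← 53.131244 − (+8.995e-12/-4.741e-01) = 53.131244
converged: |Δa| < 1e-12 after 4 iterations
sag = a·(cosh(S/(2a)) − 1) = 53.131244·(cosh(0.870542) − 1) = 21.436603
T_max/T_min = cosh(S/(2a)) = 1.403465

a=53.131 sag=21.437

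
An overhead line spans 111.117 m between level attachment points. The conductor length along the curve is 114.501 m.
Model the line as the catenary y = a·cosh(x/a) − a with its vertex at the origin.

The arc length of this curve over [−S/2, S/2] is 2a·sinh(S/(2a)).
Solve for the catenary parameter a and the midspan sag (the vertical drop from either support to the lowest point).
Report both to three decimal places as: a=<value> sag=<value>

seed: a₀ = √(S³/(24(L−S))) = √(111.117³/(24·3.384)) = 129.972048
iter 1: u=0.427465  f(a)=+3.105e-02  f'(a)=-5.303e-02  a ← 129.972048 − (+3.105e-02/-5.303e-02) = 130.557601
iter 2: u=0.425548  f(a)=+2.111e-04  f'(a)=-5.231e-02  a ← 130.557601 − (+2.111e-04/-5.231e-02) = 130.561637
iter 3: u=0.425535  f(a)=+9.905e-09  f'(a)=-5.231e-02  a ← 130.561637 − (+9.905e-09/-5.231e-02) = 130.561637
iter 4: u=0.425535  f(a)=-1.421e-14  f'(a)=-5.231e-02  a ← 130.561637 − (-1.421e-14/-5.231e-02) = 130.561637
converged: |Δa| < 1e-12 after 4 iterations
sag = a·(cosh(S/(2a)) − 1) = 130.561637·(cosh(0.425535) − 1) = 12.000493
T_max/T_min = cosh(S/(2a)) = 1.091914

a=130.562 sag=12.000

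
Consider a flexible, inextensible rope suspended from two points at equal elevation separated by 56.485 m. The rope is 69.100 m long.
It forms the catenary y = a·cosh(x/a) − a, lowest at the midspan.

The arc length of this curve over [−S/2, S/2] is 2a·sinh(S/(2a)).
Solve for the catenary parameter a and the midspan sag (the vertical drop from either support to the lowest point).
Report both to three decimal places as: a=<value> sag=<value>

a=25.176 sag=17.574

seed: a₀ = √(S³/(24(L−S))) = √(56.485³/(24·12.615)) = 24.397788
iter 1: u=1.157584  f(a)=+8.727e-01  f'(a)=-1.179e+00  a ← 24.397788 − (+8.727e-01/-1.179e+00) = 25.137674
iter 2: u=1.123513  f(a)=+4.127e-02  f'(a)=-1.070e+00  a ← 25.137674 − (+4.127e-02/-1.070e+00) = 25.176233
iter 3: u=1.121792  f(a)=+1.024e-04  f'(a)=-1.065e+00  a ← 25.176233 − (+1.024e-04/-1.065e+00) = 25.176330
iter 4: u=1.121788  f(a)=+6.348e-10  f'(a)=-1.065e+00  a ← 25.176330 − (+6.348e-10/-1.065e+00) = 25.176330
iter 5: u=1.121788  f(a)=+1.421e-14  f'(a)=-1.065e+00  a ← 25.176330 − (+1.421e-14/-1.065e+00) = 25.176330
converged: |Δa| < 1e-12 after 5 iterations
sag = a·(cosh(S/(2a)) − 1) = 25.176330·(cosh(1.121788) − 1) = 17.573525
T_max/T_min = cosh(S/(2a)) = 1.698018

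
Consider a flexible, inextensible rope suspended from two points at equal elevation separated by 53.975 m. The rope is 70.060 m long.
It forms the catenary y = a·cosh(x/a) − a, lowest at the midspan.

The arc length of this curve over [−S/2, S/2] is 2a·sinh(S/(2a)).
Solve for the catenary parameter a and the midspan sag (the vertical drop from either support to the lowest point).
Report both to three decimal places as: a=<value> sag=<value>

a=21.029 sag=19.828

seed: a₀ = √(S³/(24(L−S))) = √(53.975³/(24·16.085)) = 20.182401
iter 1: u=1.337180  f(a)=+1.501e+00  f'(a)=-1.898e+00  a ← 20.182401 − (+1.501e+00/-1.898e+00) = 20.973219
iter 2: u=1.286760  f(a)=+9.272e-02  f'(a)=-1.670e+00  a ← 20.973219 − (+9.272e-02/-1.670e+00) = 21.028744
iter 3: u=1.283362  f(a)=+4.054e-04  f'(a)=-1.655e+00  a ← 21.028744 − (+4.054e-04/-1.655e+00) = 21.028989
iter 4: u=1.283347  f(a)=+7.827e-09  f'(a)=-1.655e+00  a ← 21.028989 − (+7.827e-09/-1.655e+00) = 21.028989
iter 5: u=1.283347  f(a)=+0.000e+00  f'(a)=-1.655e+00  a ← 21.028989 − (+0.000e+00/-1.655e+00) = 21.028989
converged: |Δa| < 1e-12 after 5 iterations
sag = a·(cosh(S/(2a)) − 1) = 21.028989·(cosh(1.283347) − 1) = 19.828315
T_max/T_min = cosh(S/(2a)) = 1.942904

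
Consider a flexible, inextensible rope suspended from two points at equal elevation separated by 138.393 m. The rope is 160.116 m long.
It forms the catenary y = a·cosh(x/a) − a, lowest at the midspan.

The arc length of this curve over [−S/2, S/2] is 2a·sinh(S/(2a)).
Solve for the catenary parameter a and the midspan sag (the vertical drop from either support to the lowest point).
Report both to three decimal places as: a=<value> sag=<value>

seed: a₀ = √(S³/(24(L−S))) = √(138.393³/(24·21.723)) = 71.302649
iter 1: u=0.970462  f(a)=+1.046e+00  f'(a)=-6.687e-01  a ← 71.302649 − (+1.046e+00/-6.687e-01) = 72.867211
iter 2: u=0.949625  f(a)=+3.542e-02  f'(a)=-6.241e-01  a ← 72.867211 − (+3.542e-02/-6.241e-01) = 72.923975
iter 3: u=0.948885  f(a)=+4.377e-05  f'(a)=-6.225e-01  a ← 72.923975 − (+4.377e-05/-6.225e-01) = 72.924045
iter 4: u=0.948885  f(a)=+6.702e-11  f'(a)=-6.225e-01  a ← 72.924045 − (+6.702e-11/-6.225e-01) = 72.924045
iter 5: u=0.948885  f(a)=+2.842e-14  f'(a)=-6.225e-01  a ← 72.924045 − (+2.842e-14/-6.225e-01) = 72.924045
converged: |Δa| < 1e-12 after 5 iterations
sag = a·(cosh(S/(2a)) − 1) = 72.924045·(cosh(0.948885) − 1) = 35.368151
T_max/T_min = cosh(S/(2a)) = 1.485000

a=72.924 sag=35.368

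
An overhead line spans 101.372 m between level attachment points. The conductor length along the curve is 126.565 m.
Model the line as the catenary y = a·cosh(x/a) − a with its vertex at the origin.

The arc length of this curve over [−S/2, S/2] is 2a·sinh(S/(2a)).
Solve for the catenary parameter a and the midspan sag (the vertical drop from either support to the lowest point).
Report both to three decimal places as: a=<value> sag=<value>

a=42.974 sag=33.521

seed: a₀ = √(S³/(24(L−S))) = √(101.372³/(24·25.193)) = 41.507967
iter 1: u=1.221115  f(a)=+1.946e+00  f'(a)=-1.405e+00  a ← 41.507967 − (+1.946e+00/-1.405e+00) = 42.893482
iter 2: u=1.181671  f(a)=+1.017e-01  f'(a)=-1.261e+00  a ← 42.893482 − (+1.017e-01/-1.261e+00) = 42.974104
iter 3: u=1.179455  f(a)=+3.116e-04  f'(a)=-1.254e+00  a ← 42.974104 − (+3.116e-04/-1.254e+00) = 42.974352
iter 4: u=1.179448  f(a)=+2.944e-09  f'(a)=-1.254e+00  a ← 42.974352 − (+2.944e-09/-1.254e+00) = 42.974352
iter 5: u=1.179448  f(a)=+2.842e-14  f'(a)=-1.254e+00  a ← 42.974352 − (+2.842e-14/-1.254e+00) = 42.974352
converged: |Δa| < 1e-12 after 5 iterations
sag = a·(cosh(S/(2a)) − 1) = 42.974352·(cosh(1.179448) − 1) = 33.520548
T_max/T_min = cosh(S/(2a)) = 1.780013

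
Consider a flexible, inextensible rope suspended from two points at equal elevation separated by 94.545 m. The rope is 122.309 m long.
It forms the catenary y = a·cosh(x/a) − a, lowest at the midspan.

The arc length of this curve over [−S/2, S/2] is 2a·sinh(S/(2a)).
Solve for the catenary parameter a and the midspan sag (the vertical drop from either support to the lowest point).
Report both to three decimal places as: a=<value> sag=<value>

seed: a₀ = √(S³/(24(L−S))) = √(94.545³/(24·27.764)) = 35.613217
iter 1: u=1.327386  f(a)=+2.551e+00  f'(a)=-1.852e+00  a ← 35.613217 − (+2.551e+00/-1.852e+00) = 36.990867
iter 2: u=1.277951  f(a)=+1.555e-01  f'(a)=-1.632e+00  a ← 36.990867 − (+1.555e-01/-1.632e+00) = 37.086132
iter 3: u=1.274668  f(a)=+6.607e-04  f'(a)=-1.618e+00  a ← 37.086132 − (+6.607e-04/-1.618e+00) = 37.086540
iter 4: u=1.274654  f(a)=+1.204e-08  f'(a)=-1.618e+00  a ← 37.086540 − (+1.204e-08/-1.618e+00) = 37.086540
iter 5: u=1.274654  f(a)=+0.000e+00  f'(a)=-1.618e+00  a ← 37.086540 − (+0.000e+00/-1.618e+00) = 37.086540
converged: |Δa| < 1e-12 after 5 iterations
sag = a·(cosh(S/(2a)) − 1) = 37.086540·(cosh(1.274654) − 1) = 34.434676
T_max/T_min = cosh(S/(2a)) = 1.928495

a=37.087 sag=34.435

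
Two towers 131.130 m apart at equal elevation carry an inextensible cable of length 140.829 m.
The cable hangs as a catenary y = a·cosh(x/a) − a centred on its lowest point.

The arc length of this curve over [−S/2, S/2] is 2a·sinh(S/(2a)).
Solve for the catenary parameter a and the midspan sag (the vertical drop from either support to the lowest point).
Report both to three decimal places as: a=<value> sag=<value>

a=99.494 sag=22.396

seed: a₀ = √(S³/(24(L−S))) = √(131.130³/(24·9.699)) = 98.420143
iter 1: u=0.666175  f(a)=+2.175e-01  f'(a)=-2.060e-01  a ← 98.420143 − (+2.175e-01/-2.060e-01) = 99.476085
iter 2: u=0.659103  f(a)=+3.550e-03  f'(a)=-1.993e-01  a ← 99.476085 − (+3.550e-03/-1.993e-01) = 99.493897
iter 3: u=0.658985  f(a)=+9.805e-07  f'(a)=-1.992e-01  a ← 99.493897 − (+9.805e-07/-1.992e-01) = 99.493902
iter 4: u=0.658985  f(a)=+8.527e-14  f'(a)=-1.992e-01  a ← 99.493902 − (+8.527e-14/-1.992e-01) = 99.493902
converged: |Δa| < 1e-12 after 4 iterations
sag = a·(cosh(S/(2a)) − 1) = 99.493902·(cosh(0.658985) − 1) = 22.396370
T_max/T_min = cosh(S/(2a)) = 1.225103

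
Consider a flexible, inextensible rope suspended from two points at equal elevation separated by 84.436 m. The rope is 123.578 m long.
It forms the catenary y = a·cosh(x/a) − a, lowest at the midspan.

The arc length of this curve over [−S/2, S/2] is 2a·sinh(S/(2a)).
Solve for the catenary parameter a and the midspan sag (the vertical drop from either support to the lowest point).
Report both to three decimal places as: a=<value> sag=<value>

a=26.915 sag=40.482

seed: a₀ = √(S³/(24(L−S))) = √(84.436³/(24·39.142)) = 25.314208
iter 1: u=1.667759  f(a)=+5.818e+00  f'(a)=-4.043e+00  a ← 25.314208 − (+5.818e+00/-4.043e+00) = 26.753443
iter 2: u=1.578040  f(a)=+5.331e-01  f'(a)=-3.333e+00  a ← 26.753443 − (+5.331e-01/-3.333e+00) = 26.913388
iter 3: u=1.568662  f(a)=+5.472e-03  f'(a)=-3.265e+00  a ← 26.913388 − (+5.472e-03/-3.265e+00) = 26.915064
iter 4: u=1.568564  f(a)=+5.896e-07  f'(a)=-3.264e+00  a ← 26.915064 − (+5.896e-07/-3.264e+00) = 26.915064
iter 5: u=1.568564  f(a)=+0.000e+00  f'(a)=-3.264e+00  a ← 26.915064 − (+0.000e+00/-3.264e+00) = 26.915064
converged: |Δa| < 1e-12 after 5 iterations
sag = a·(cosh(S/(2a)) − 1) = 26.915064·(cosh(1.568564) − 1) = 40.481532
T_max/T_min = cosh(S/(2a)) = 2.504047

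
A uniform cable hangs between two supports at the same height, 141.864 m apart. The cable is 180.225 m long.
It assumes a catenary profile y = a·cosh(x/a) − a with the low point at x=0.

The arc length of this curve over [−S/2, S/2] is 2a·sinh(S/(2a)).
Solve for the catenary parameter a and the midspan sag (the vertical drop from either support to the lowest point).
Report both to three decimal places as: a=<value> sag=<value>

a=57.819 sag=49.248

seed: a₀ = √(S³/(24(L−S))) = √(141.864³/(24·38.361)) = 55.687500
iter 1: u=1.273751  f(a)=+3.235e+00  f'(a)=-1.615e+00  a ← 55.687500 − (+3.235e+00/-1.615e+00) = 57.691021
iter 2: u=1.229515  f(a)=+1.828e-01  f'(a)=-1.437e+00  a ← 57.691021 − (+1.828e-01/-1.437e+00) = 57.818228
iter 3: u=1.226810  f(a)=+6.608e-04  f'(a)=-1.426e+00  a ← 57.818228 − (+6.608e-04/-1.426e+00) = 57.818691
iter 4: u=1.226801  f(a)=+8.706e-09  f'(a)=-1.426e+00  a ← 57.818691 − (+8.706e-09/-1.426e+00) = 57.818691
iter 5: u=1.226801  f(a)=-2.842e-14  f'(a)=-1.426e+00  a ← 57.818691 − (-2.842e-14/-1.426e+00) = 57.818691
converged: |Δa| < 1e-12 after 5 iterations
sag = a·(cosh(S/(2a)) − 1) = 57.818691·(cosh(1.226801) − 1) = 49.247941
T_max/T_min = cosh(S/(2a)) = 1.851765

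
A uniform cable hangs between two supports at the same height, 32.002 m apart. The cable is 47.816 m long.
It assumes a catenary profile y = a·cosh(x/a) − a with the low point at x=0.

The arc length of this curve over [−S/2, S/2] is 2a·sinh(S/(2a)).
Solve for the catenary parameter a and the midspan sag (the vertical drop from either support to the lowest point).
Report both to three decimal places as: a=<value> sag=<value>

seed: a₀ = √(S³/(24(L−S))) = √(32.002³/(24·15.814)) = 9.292642
iter 1: u=1.721900  f(a)=+2.517e+00  f'(a)=-4.526e+00  a ← 9.292642 − (+2.517e+00/-4.526e+00) = 9.848783
iter 2: u=1.624668  f(a)=+2.436e-01  f'(a)=-3.688e+00  a ← 9.848783 − (+2.436e-01/-3.688e+00) = 9.914843
iter 3: u=1.613843  f(a)=+2.824e-03  f'(a)=-3.603e+00  a ← 9.914843 − (+2.824e-03/-3.603e+00) = 9.915626
iter 4: u=1.613715  f(a)=+3.889e-07  f'(a)=-3.602e+00  a ← 9.915626 − (+3.889e-07/-3.602e+00) = 9.915627
iter 5: u=1.613715  f(a)=+2.132e-14  f'(a)=-3.602e+00  a ← 9.915627 − (+2.132e-14/-3.602e+00) = 9.915627
converged: |Δa| < 1e-12 after 5 iterations
sag = a·(cosh(S/(2a)) − 1) = 9.915627·(cosh(1.613715) − 1) = 15.967034
T_max/T_min = cosh(S/(2a)) = 2.610290

a=9.916 sag=15.967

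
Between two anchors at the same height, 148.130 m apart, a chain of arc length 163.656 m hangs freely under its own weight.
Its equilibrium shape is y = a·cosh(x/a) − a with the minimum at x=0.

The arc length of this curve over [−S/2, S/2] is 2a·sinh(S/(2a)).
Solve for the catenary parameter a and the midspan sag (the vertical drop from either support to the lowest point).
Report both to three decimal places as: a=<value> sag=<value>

a=94.830 sag=30.424

seed: a₀ = √(S³/(24(L−S))) = √(148.130³/(24·15.526)) = 93.396182
iter 1: u=0.793020  f(a)=+4.956e-01  f'(a)=-3.539e-01  a ← 93.396182 − (+4.956e-01/-3.539e-01) = 94.796662
iter 2: u=0.781304  f(a)=+1.137e-02  f'(a)=-3.378e-01  a ← 94.796662 − (+1.137e-02/-3.378e-01) = 94.830312
iter 3: u=0.781027  f(a)=+6.291e-06  f'(a)=-3.374e-01  a ← 94.830312 − (+6.291e-06/-3.374e-01) = 94.830331
iter 4: u=0.781026  f(a)=+1.933e-12  f'(a)=-3.374e-01  a ← 94.830331 − (+1.933e-12/-3.374e-01) = 94.830331
converged: |Δa| < 1e-12 after 4 iterations
sag = a·(cosh(S/(2a)) − 1) = 94.830331·(cosh(0.781026) − 1) = 30.423864
T_max/T_min = cosh(S/(2a)) = 1.320824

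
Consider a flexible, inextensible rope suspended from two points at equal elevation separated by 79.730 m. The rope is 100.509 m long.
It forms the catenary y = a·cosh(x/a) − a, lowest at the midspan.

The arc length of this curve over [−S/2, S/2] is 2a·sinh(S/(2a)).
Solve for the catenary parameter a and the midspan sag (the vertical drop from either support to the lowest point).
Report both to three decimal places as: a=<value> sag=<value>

a=33.058 sag=27.095

seed: a₀ = √(S³/(24(L−S))) = √(79.730³/(24·20.779)) = 31.879735
iter 1: u=1.250481  f(a)=+1.686e+00  f'(a)=-1.519e+00  a ← 31.879735 − (+1.686e+00/-1.519e+00) = 32.989849
iter 2: u=1.208402  f(a)=+9.209e-02  f'(a)=-1.357e+00  a ← 32.989849 − (+9.209e-02/-1.357e+00) = 33.057695
iter 3: u=1.205922  f(a)=+3.097e-04  f'(a)=-1.348e+00  a ← 33.057695 − (+3.097e-04/-1.348e+00) = 33.057925
iter 4: u=1.205914  f(a)=+3.529e-09  f'(a)=-1.348e+00  a ← 33.057925 − (+3.529e-09/-1.348e+00) = 33.057925
iter 5: u=1.205914  f(a)=+0.000e+00  f'(a)=-1.348e+00  a ← 33.057925 − (+0.000e+00/-1.348e+00) = 33.057925
converged: |Δa| < 1e-12 after 5 iterations
sag = a·(cosh(S/(2a)) − 1) = 33.057925·(cosh(1.205914) − 1) = 27.094724
T_max/T_min = cosh(S/(2a)) = 1.819614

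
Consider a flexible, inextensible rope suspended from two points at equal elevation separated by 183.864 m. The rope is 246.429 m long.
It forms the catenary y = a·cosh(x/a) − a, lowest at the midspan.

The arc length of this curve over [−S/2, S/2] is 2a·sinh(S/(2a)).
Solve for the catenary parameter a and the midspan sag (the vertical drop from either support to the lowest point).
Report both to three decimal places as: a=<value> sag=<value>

seed: a₀ = √(S³/(24(L−S))) = √(183.864³/(24·62.565)) = 64.338912
iter 1: u=1.428871  f(a)=+6.706e+00  f'(a)=-2.372e+00  a ← 64.338912 − (+6.706e+00/-2.372e+00) = 67.166181
iter 2: u=1.368725  f(a)=+4.674e-01  f'(a)=-2.052e+00  a ← 67.166181 − (+4.674e-01/-2.052e+00) = 67.393962
iter 3: u=1.364098  f(a)=+2.646e-03  f'(a)=-2.029e+00  a ← 67.393962 − (+2.646e-03/-2.029e+00) = 67.395267
iter 4: u=1.364072  f(a)=+8.588e-08  f'(a)=-2.029e+00  a ← 67.395267 − (+8.588e-08/-2.029e+00) = 67.395267
iter 5: u=1.364072  f(a)=-2.842e-14  f'(a)=-2.029e+00  a ← 67.395267 − (-2.842e-14/-2.029e+00) = 67.395267
converged: |Δa| < 1e-12 after 5 iterations
sag = a·(cosh(S/(2a)) − 1) = 67.395267·(cosh(1.364072) − 1) = 73.046661
T_max/T_min = cosh(S/(2a)) = 2.083854

a=67.395 sag=73.047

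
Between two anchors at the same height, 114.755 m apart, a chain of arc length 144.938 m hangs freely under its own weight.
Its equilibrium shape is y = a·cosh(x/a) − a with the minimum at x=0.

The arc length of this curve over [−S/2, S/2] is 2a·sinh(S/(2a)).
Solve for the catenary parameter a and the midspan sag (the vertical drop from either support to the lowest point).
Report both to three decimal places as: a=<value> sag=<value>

seed: a₀ = √(S³/(24(L−S))) = √(114.755³/(24·30.183)) = 45.674164
iter 1: u=1.256235  f(a)=+2.473e+00  f'(a)=-1.542e+00  a ← 45.674164 − (+2.473e+00/-1.542e+00) = 47.277634
iter 2: u=1.213629  f(a)=+1.362e-01  f'(a)=-1.377e+00  a ← 47.277634 − (+1.362e-01/-1.377e+00) = 47.376568
iter 3: u=1.211094  f(a)=+4.664e-04  f'(a)=-1.367e+00  a ← 47.376568 − (+4.664e-04/-1.367e+00) = 47.376909
iter 4: u=1.211086  f(a)=+5.510e-09  f'(a)=-1.367e+00  a ← 47.376909 − (+5.510e-09/-1.367e+00) = 47.376909
iter 5: u=1.211086  f(a)=+2.842e-14  f'(a)=-1.367e+00  a ← 47.376909 − (+2.842e-14/-1.367e+00) = 47.376909
converged: |Δa| < 1e-12 after 5 iterations
sag = a·(cosh(S/(2a)) − 1) = 47.376909·(cosh(1.211086) − 1) = 39.204425
T_max/T_min = cosh(S/(2a)) = 1.827501

a=47.377 sag=39.204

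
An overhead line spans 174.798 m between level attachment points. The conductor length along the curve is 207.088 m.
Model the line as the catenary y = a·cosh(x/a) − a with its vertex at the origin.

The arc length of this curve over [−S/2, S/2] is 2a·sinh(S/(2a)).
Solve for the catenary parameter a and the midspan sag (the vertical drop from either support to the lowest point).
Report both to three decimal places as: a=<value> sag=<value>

seed: a₀ = √(S³/(24(L−S))) = √(174.798³/(24·32.290)) = 83.016620
iter 1: u=1.052789  f(a)=+1.837e+00  f'(a)=-8.676e-01  a ← 83.016620 − (+1.837e+00/-8.676e-01) = 85.134377
iter 2: u=1.026601  f(a)=+7.266e-02  f'(a)=-8.002e-01  a ← 85.134377 − (+7.266e-02/-8.002e-01) = 85.225173
iter 3: u=1.025507  f(a)=+1.240e-04  f'(a)=-7.975e-01  a ← 85.225173 − (+1.240e-04/-7.975e-01) = 85.225328
iter 4: u=1.025505  f(a)=+3.622e-10  f'(a)=-7.975e-01  a ← 85.225328 − (+3.622e-10/-7.975e-01) = 85.225328
iter 5: u=1.025505  f(a)=-2.842e-14  f'(a)=-7.975e-01  a ← 85.225328 − (-2.842e-14/-7.975e-01) = 85.225328
converged: |Δa| < 1e-12 after 5 iterations
sag = a·(cosh(S/(2a)) − 1) = 85.225328·(cosh(1.025505) − 1) = 48.881780
T_max/T_min = cosh(S/(2a)) = 1.573559

a=85.225 sag=48.882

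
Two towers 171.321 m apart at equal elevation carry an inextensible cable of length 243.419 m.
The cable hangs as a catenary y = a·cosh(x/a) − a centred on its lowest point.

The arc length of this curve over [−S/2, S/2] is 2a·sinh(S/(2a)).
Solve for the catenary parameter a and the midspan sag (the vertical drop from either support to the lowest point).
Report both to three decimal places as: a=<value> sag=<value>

a=57.027 sag=77.380

seed: a₀ = √(S³/(24(L−S))) = √(171.321³/(24·72.098)) = 53.907435
iter 1: u=1.589029  f(a)=+9.669e+00  f'(a)=-3.414e+00  a ← 53.907435 − (+9.669e+00/-3.414e+00) = 56.739574
iter 2: u=1.509713  f(a)=+8.143e-01  f'(a)=-2.861e+00  a ← 56.739574 − (+8.143e-01/-2.861e+00) = 57.024158
iter 3: u=1.502179  f(a)=+6.948e-03  f'(a)=-2.813e+00  a ← 57.024158 − (+6.948e-03/-2.813e+00) = 57.026628
iter 4: u=1.502114  f(a)=+5.153e-07  f'(a)=-2.812e+00  a ← 57.026628 − (+5.153e-07/-2.812e+00) = 57.026629
iter 5: u=1.502114  f(a)=+0.000e+00  f'(a)=-2.812e+00  a ← 57.026629 − (+0.000e+00/-2.812e+00) = 57.026629
converged: |Δa| < 1e-12 after 5 iterations
sag = a·(cosh(S/(2a)) − 1) = 57.026629·(cosh(1.502114) − 1) = 77.380361
T_max/T_min = cosh(S/(2a)) = 2.356916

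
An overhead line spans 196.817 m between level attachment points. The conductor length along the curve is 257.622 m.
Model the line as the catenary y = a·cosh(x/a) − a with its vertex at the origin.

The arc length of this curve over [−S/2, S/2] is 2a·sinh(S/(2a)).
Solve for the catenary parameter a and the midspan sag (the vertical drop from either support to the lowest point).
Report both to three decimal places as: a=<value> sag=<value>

a=75.417 sag=73.848

seed: a₀ = √(S³/(24(L−S))) = √(196.817³/(24·60.805)) = 72.280083
iter 1: u=1.361488  f(a)=+5.891e+00  f'(a)=-2.016e+00  a ← 72.280083 − (+5.891e+00/-2.016e+00) = 75.202502
iter 2: u=1.308580  f(a)=+3.761e-01  f'(a)=-1.766e+00  a ← 75.202502 − (+3.761e-01/-1.766e+00) = 75.415495
iter 3: u=1.304884  f(a)=+1.764e-03  f'(a)=-1.749e+00  a ← 75.415495 − (+1.764e-03/-1.749e+00) = 75.416503
iter 4: u=1.304867  f(a)=+3.923e-08  f'(a)=-1.749e+00  a ← 75.416503 − (+3.923e-08/-1.749e+00) = 75.416503
iter 5: u=1.304867  f(a)=-5.684e-14  f'(a)=-1.749e+00  a ← 75.416503 − (-5.684e-14/-1.749e+00) = 75.416503
converged: |Δa| < 1e-12 after 5 iterations
sag = a·(cosh(S/(2a)) − 1) = 75.416503·(cosh(1.304867) − 1) = 73.848103
T_max/T_min = cosh(S/(2a)) = 1.979203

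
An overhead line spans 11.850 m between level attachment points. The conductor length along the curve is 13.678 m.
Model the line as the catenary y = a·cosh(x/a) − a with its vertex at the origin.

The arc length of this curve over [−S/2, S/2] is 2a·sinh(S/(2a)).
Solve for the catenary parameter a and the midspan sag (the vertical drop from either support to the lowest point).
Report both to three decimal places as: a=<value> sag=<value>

seed: a₀ = √(S³/(24(L−S))) = √(11.850³/(24·1.828)) = 6.158626
iter 1: u=0.962065  f(a)=+8.649e-02  f'(a)=-6.504e-01  a ← 6.158626 − (+8.649e-02/-6.504e-01) = 6.291592
iter 2: u=0.941733  f(a)=+2.880e-03  f'(a)=-6.078e-01  a ← 6.291592 − (+2.880e-03/-6.078e-01) = 6.296331
iter 3: u=0.941024  f(a)=+3.438e-06  f'(a)=-6.063e-01  a ← 6.296331 − (+3.438e-06/-6.063e-01) = 6.296337
iter 4: u=0.941023  f(a)=+4.915e-12  f'(a)=-6.063e-01  a ← 6.296337 − (+4.915e-12/-6.063e-01) = 6.296337
iter 5: u=0.941023  f(a)=+1.776e-15  f'(a)=-6.063e-01  a ← 6.296337 − (+1.776e-15/-6.063e-01) = 6.296337
converged: |Δa| < 1e-12 after 5 iterations
sag = a·(cosh(S/(2a)) − 1) = 6.296337·(cosh(0.941023) − 1) = 2.999672
T_max/T_min = cosh(S/(2a)) = 1.476415

a=6.296 sag=3.000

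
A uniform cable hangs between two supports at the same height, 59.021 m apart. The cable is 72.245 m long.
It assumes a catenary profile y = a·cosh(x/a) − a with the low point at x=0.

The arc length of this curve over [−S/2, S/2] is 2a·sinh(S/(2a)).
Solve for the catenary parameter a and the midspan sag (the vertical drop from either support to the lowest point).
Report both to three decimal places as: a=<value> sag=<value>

a=26.267 sag=18.396

seed: a₀ = √(S³/(24(L−S))) = √(59.021³/(24·13.224)) = 25.452052
iter 1: u=1.159455  f(a)=+9.179e-01  f'(a)=-1.186e+00  a ← 25.452052 − (+9.179e-01/-1.186e+00) = 26.226162
iter 2: u=1.125231  f(a)=+4.354e-02  f'(a)=-1.076e+00  a ← 26.226162 − (+4.354e-02/-1.076e+00) = 26.266640
iter 3: u=1.123497  f(a)=+1.088e-04  f'(a)=-1.070e+00  a ← 26.266640 − (+1.088e-04/-1.070e+00) = 26.266742
iter 4: u=1.123493  f(a)=+6.826e-10  f'(a)=-1.070e+00  a ← 26.266742 − (+6.826e-10/-1.070e+00) = 26.266742
iter 5: u=1.123493  f(a)=+0.000e+00  f'(a)=-1.070e+00  a ← 26.266742 − (+0.000e+00/-1.070e+00) = 26.266742
converged: |Δa| < 1e-12 after 5 iterations
sag = a·(cosh(S/(2a)) − 1) = 26.266742·(cosh(1.123493) − 1) = 18.396182
T_max/T_min = cosh(S/(2a)) = 1.700360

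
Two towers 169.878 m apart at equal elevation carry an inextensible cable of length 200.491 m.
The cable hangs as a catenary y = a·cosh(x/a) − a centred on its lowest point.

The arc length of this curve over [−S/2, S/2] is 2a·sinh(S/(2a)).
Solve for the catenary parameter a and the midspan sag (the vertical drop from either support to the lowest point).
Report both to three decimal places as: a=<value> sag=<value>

a=83.808 sag=46.855

seed: a₀ = √(S³/(24(L−S))) = √(169.878³/(24·30.613)) = 81.685908
iter 1: u=1.039824  f(a)=+1.698e+00  f'(a)=-8.338e-01  a ← 81.685908 − (+1.698e+00/-8.338e-01) = 83.722748
iter 2: u=1.014527  f(a)=+6.559e-02  f'(a)=-7.705e-01  a ← 83.722748 − (+6.559e-02/-7.705e-01) = 83.807881
iter 3: u=1.013497  f(a)=+1.066e-04  f'(a)=-7.680e-01  a ← 83.807881 − (+1.066e-04/-7.680e-01) = 83.808020
iter 4: u=1.013495  f(a)=+2.823e-10  f'(a)=-7.680e-01  a ← 83.808020 − (+2.823e-10/-7.680e-01) = 83.808020
iter 5: u=1.013495  f(a)=-5.684e-14  f'(a)=-7.680e-01  a ← 83.808020 − (-5.684e-14/-7.680e-01) = 83.808020
converged: |Δa| < 1e-12 after 5 iterations
sag = a·(cosh(S/(2a)) − 1) = 83.808020·(cosh(1.013495) − 1) = 46.855458
T_max/T_min = cosh(S/(2a)) = 1.559081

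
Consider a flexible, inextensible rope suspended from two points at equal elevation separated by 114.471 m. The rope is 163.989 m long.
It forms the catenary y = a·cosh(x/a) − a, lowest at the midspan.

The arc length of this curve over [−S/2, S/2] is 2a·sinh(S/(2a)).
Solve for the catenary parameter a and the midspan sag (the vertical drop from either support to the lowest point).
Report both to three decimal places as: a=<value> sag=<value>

a=37.635 sag=52.584

seed: a₀ = √(S³/(24(L−S))) = √(114.471³/(24·49.518)) = 35.526796
iter 1: u=1.611052  f(a)=+6.838e+00  f'(a)=-3.582e+00  a ← 35.526796 − (+6.838e+00/-3.582e+00) = 37.436005
iter 2: u=1.528889  f(a)=+5.899e-01  f'(a)=-2.988e+00  a ← 37.436005 − (+5.899e-01/-2.988e+00) = 37.633428
iter 3: u=1.520869  f(a)=+5.306e-03  f'(a)=-2.934e+00  a ← 37.633428 − (+5.306e-03/-2.934e+00) = 37.635236
iter 4: u=1.520796  f(a)=+4.378e-07  f'(a)=-2.934e+00  a ← 37.635236 − (+4.378e-07/-2.934e+00) = 37.635236
iter 5: u=1.520796  f(a)=+5.684e-14  f'(a)=-2.934e+00  a ← 37.635236 − (+5.684e-14/-2.934e+00) = 37.635236
converged: |Δa| < 1e-12 after 5 iterations
sag = a·(cosh(S/(2a)) − 1) = 37.635236·(cosh(1.520796) − 1) = 52.583992
T_max/T_min = cosh(S/(2a)) = 2.397201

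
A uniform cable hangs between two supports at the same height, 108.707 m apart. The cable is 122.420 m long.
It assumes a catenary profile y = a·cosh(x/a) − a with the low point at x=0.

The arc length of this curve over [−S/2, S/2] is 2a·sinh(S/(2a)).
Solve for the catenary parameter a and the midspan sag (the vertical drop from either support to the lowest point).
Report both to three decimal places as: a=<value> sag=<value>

seed: a₀ = √(S³/(24(L−S))) = √(108.707³/(24·13.713)) = 62.476171
iter 1: u=0.869988  f(a)=+5.284e-01  f'(a)=-4.731e-01  a ← 62.476171 − (+5.284e-01/-4.731e-01) = 63.593023
iter 2: u=0.854709  f(a)=+1.450e-02  f'(a)=-4.475e-01  a ← 63.593023 − (+1.450e-02/-4.475e-01) = 63.625432
iter 3: u=0.854273  f(a)=+1.161e-05  f'(a)=-4.468e-01  a ← 63.625432 − (+1.161e-05/-4.468e-01) = 63.625458
iter 4: u=0.854273  f(a)=+7.432e-12  f'(a)=-4.468e-01  a ← 63.625458 − (+7.432e-12/-4.468e-01) = 63.625458
converged: |Δa| < 1e-12 after 4 iterations
sag = a·(cosh(S/(2a)) − 1) = 63.625458·(cosh(0.854273) − 1) = 24.663063
T_max/T_min = cosh(S/(2a)) = 1.387629

a=63.625 sag=24.663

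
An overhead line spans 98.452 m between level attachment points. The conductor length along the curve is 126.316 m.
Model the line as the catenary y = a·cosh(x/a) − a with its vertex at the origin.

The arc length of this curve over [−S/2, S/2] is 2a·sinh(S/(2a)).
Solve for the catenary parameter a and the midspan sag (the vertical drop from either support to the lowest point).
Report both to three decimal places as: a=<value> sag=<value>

a=39.285 sag=35.094

seed: a₀ = √(S³/(24(L−S))) = √(98.452³/(24·27.864)) = 37.775434
iter 1: u=1.303122  f(a)=+2.464e+00  f'(a)=-1.741e+00  a ← 37.775434 − (+2.464e+00/-1.741e+00) = 39.190226
iter 2: u=1.256078  f(a)=+1.452e-01  f'(a)=-1.542e+00  a ← 39.190226 − (+1.452e-01/-1.542e+00) = 39.284393
iter 3: u=1.253068  f(a)=+5.739e-04  f'(a)=-1.530e+00  a ← 39.284393 − (+5.739e-04/-1.530e+00) = 39.284768
iter 4: u=1.253056  f(a)=+9.047e-09  f'(a)=-1.529e+00  a ← 39.284768 − (+9.047e-09/-1.529e+00) = 39.284768
iter 5: u=1.253056  f(a)=-2.842e-14  f'(a)=-1.529e+00  a ← 39.284768 − (-2.842e-14/-1.529e+00) = 39.284768
converged: |Δa| < 1e-12 after 5 iterations
sag = a·(cosh(S/(2a)) − 1) = 39.284768·(cosh(1.253056) − 1) = 35.094167
T_max/T_min = cosh(S/(2a)) = 1.893328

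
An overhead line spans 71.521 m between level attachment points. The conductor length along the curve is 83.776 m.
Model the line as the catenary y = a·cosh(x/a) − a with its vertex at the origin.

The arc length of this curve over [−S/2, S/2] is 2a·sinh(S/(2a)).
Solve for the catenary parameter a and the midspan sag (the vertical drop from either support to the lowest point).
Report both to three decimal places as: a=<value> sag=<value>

seed: a₀ = √(S³/(24(L−S))) = √(71.521³/(24·12.255)) = 35.268589
iter 1: u=1.013948  f(a)=+6.456e-01  f'(a)=-7.691e-01  a ← 35.268589 − (+6.456e-01/-7.691e-01) = 36.108046
iter 2: u=0.990375  f(a)=+2.377e-02  f'(a)=-7.134e-01  a ← 36.108046 − (+2.377e-02/-7.134e-01) = 36.141365
iter 3: u=0.989462  f(a)=+3.495e-05  f'(a)=-7.113e-01  a ← 36.141365 − (+3.495e-05/-7.113e-01) = 36.141414
iter 4: u=0.989460  f(a)=+7.579e-11  f'(a)=-7.113e-01  a ← 36.141414 − (+7.579e-11/-7.113e-01) = 36.141414
iter 5: u=0.989460  f(a)=+0.000e+00  f'(a)=-7.113e-01  a ← 36.141414 − (+0.000e+00/-7.113e-01) = 36.141414
converged: |Δa| < 1e-12 after 5 iterations
sag = a·(cosh(S/(2a)) − 1) = 36.141414·(cosh(0.989460) − 1) = 19.183141
T_max/T_min = cosh(S/(2a)) = 1.530780

a=36.141 sag=19.183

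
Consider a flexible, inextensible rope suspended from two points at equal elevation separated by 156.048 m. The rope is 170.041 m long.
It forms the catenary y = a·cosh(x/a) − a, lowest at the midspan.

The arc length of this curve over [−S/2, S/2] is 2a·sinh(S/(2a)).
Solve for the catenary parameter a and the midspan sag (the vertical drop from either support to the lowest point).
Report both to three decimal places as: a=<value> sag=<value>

seed: a₀ = √(S³/(24(L−S))) = √(156.048³/(24·13.993)) = 106.371742
iter 1: u=0.733503  f(a)=+3.813e-01  f'(a)=-2.775e-01  a ← 106.371742 − (+3.813e-01/-2.775e-01) = 107.745626
iter 2: u=0.724150  f(a)=+7.513e-03  f'(a)=-2.667e-01  a ← 107.745626 − (+7.513e-03/-2.667e-01) = 107.773797
iter 3: u=0.723961  f(a)=+3.047e-06  f'(a)=-2.665e-01  a ← 107.773797 − (+3.047e-06/-2.665e-01) = 107.773809
iter 4: u=0.723961  f(a)=+5.116e-13  f'(a)=-2.665e-01  a ← 107.773809 − (+5.116e-13/-2.665e-01) = 107.773809
converged: |Δa| < 1e-12 after 4 iterations
sag = a·(cosh(S/(2a)) − 1) = 107.773809·(cosh(0.723961) − 1) = 29.498473
T_max/T_min = cosh(S/(2a)) = 1.273707

a=107.774 sag=29.498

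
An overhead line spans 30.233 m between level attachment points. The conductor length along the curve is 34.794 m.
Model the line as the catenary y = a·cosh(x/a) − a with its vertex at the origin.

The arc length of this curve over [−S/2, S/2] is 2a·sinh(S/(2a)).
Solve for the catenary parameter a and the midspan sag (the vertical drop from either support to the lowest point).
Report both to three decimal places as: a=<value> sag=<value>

a=16.236 sag=7.560

seed: a₀ = √(S³/(24(L−S))) = √(30.233³/(24·4.561)) = 15.888621
iter 1: u=0.951404  f(a)=+2.109e-01  f'(a)=-6.278e-01  a ← 15.888621 − (+2.109e-01/-6.278e-01) = 16.224604
iter 2: u=0.931702  f(a)=+6.876e-03  f'(a)=-5.875e-01  a ← 16.224604 − (+6.876e-03/-5.875e-01) = 16.236309
iter 3: u=0.931031  f(a)=+7.853e-06  f'(a)=-5.861e-01  a ← 16.236309 − (+7.853e-06/-5.861e-01) = 16.236322
iter 4: u=0.931030  f(a)=+1.027e-11  f'(a)=-5.861e-01  a ← 16.236322 − (+1.027e-11/-5.861e-01) = 16.236322
iter 5: u=0.931030  f(a)=+0.000e+00  f'(a)=-5.861e-01  a ← 16.236322 − (+0.000e+00/-5.861e-01) = 16.236322
converged: |Δa| < 1e-12 after 5 iterations
sag = a·(cosh(S/(2a)) − 1) = 16.236322·(cosh(0.931030) − 1) = 7.560185
T_max/T_min = cosh(S/(2a)) = 1.465634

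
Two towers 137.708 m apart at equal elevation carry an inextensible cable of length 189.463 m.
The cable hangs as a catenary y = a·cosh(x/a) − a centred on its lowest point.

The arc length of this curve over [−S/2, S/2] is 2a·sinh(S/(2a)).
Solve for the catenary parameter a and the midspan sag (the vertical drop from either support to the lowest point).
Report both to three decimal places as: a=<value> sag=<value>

a=48.241 sag=58.066

seed: a₀ = √(S³/(24(L−S))) = √(137.708³/(24·51.755)) = 45.851862
iter 1: u=1.501662  f(a)=+6.159e+00  f'(a)=-2.809e+00  a ← 45.851862 − (+6.159e+00/-2.809e+00) = 48.044102
iter 2: u=1.433142  f(a)=+4.692e-01  f'(a)=-2.396e+00  a ← 48.044102 − (+4.692e-01/-2.396e+00) = 48.239932
iter 3: u=1.427324  f(a)=+3.220e-03  f'(a)=-2.363e+00  a ← 48.239932 − (+3.220e-03/-2.363e+00) = 48.241295
iter 4: u=1.427283  f(a)=+1.540e-07  f'(a)=-2.363e+00  a ← 48.241295 − (+1.540e-07/-2.363e+00) = 48.241295
iter 5: u=1.427283  f(a)=-2.842e-14  f'(a)=-2.363e+00  a ← 48.241295 − (-2.842e-14/-2.363e+00) = 48.241295
converged: |Δa| < 1e-12 after 5 iterations
sag = a·(cosh(S/(2a)) − 1) = 48.241295·(cosh(1.427283) − 1) = 58.066182
T_max/T_min = cosh(S/(2a)) = 2.203661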